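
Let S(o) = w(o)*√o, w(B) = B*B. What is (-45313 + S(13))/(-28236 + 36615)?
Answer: -45313/8379 + 169*√13/8379 ≈ -5.3352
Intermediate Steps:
w(B) = B²
S(o) = o^(5/2) (S(o) = o²*√o = o^(5/2))
(-45313 + S(13))/(-28236 + 36615) = (-45313 + 13^(5/2))/(-28236 + 36615) = (-45313 + 169*√13)/8379 = (-45313 + 169*√13)*(1/8379) = -45313/8379 + 169*√13/8379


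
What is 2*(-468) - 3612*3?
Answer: -11772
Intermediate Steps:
2*(-468) - 3612*3 = -936 - 1*10836 = -936 - 10836 = -11772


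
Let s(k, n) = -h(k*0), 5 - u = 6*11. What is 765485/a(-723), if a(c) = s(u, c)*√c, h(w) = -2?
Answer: -765485*I*√723/1446 ≈ -14234.0*I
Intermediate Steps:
u = -61 (u = 5 - 6*11 = 5 - 1*66 = 5 - 66 = -61)
s(k, n) = 2 (s(k, n) = -1*(-2) = 2)
a(c) = 2*√c
765485/a(-723) = 765485/((2*√(-723))) = 765485/((2*(I*√723))) = 765485/((2*I*√723)) = 765485*(-I*√723/1446) = -765485*I*√723/1446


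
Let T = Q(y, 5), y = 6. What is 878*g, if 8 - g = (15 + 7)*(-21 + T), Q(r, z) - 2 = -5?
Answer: 470608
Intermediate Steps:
Q(r, z) = -3 (Q(r, z) = 2 - 5 = -3)
T = -3
g = 536 (g = 8 - (15 + 7)*(-21 - 3) = 8 - 22*(-24) = 8 - 1*(-528) = 8 + 528 = 536)
878*g = 878*536 = 470608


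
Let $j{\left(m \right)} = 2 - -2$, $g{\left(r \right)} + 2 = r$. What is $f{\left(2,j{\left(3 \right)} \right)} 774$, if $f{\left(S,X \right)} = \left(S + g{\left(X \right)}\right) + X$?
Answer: $6192$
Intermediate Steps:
$g{\left(r \right)} = -2 + r$
$j{\left(m \right)} = 4$ ($j{\left(m \right)} = 2 + 2 = 4$)
$f{\left(S,X \right)} = -2 + S + 2 X$ ($f{\left(S,X \right)} = \left(S + \left(-2 + X\right)\right) + X = \left(-2 + S + X\right) + X = -2 + S + 2 X$)
$f{\left(2,j{\left(3 \right)} \right)} 774 = \left(-2 + 2 + 2 \cdot 4\right) 774 = \left(-2 + 2 + 8\right) 774 = 8 \cdot 774 = 6192$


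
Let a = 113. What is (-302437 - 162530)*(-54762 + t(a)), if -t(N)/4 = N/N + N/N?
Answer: 25466242590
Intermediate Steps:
t(N) = -8 (t(N) = -4*(N/N + N/N) = -4*(1 + 1) = -4*2 = -8)
(-302437 - 162530)*(-54762 + t(a)) = (-302437 - 162530)*(-54762 - 8) = -464967*(-54770) = 25466242590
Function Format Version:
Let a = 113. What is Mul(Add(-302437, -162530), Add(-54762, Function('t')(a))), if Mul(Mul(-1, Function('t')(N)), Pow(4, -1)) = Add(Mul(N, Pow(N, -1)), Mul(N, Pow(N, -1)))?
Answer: 25466242590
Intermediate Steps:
Function('t')(N) = -8 (Function('t')(N) = Mul(-4, Add(Mul(N, Pow(N, -1)), Mul(N, Pow(N, -1)))) = Mul(-4, Add(1, 1)) = Mul(-4, 2) = -8)
Mul(Add(-302437, -162530), Add(-54762, Function('t')(a))) = Mul(Add(-302437, -162530), Add(-54762, -8)) = Mul(-464967, -54770) = 25466242590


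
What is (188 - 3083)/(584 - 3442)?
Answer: 2895/2858 ≈ 1.0129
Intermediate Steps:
(188 - 3083)/(584 - 3442) = -2895/(-2858) = -2895*(-1/2858) = 2895/2858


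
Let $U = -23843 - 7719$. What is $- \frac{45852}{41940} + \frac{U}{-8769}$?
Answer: $\frac{8533649}{3405295} \approx 2.506$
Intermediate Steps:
$U = -31562$
$- \frac{45852}{41940} + \frac{U}{-8769} = - \frac{45852}{41940} - \frac{31562}{-8769} = \left(-45852\right) \frac{1}{41940} - - \frac{31562}{8769} = - \frac{3821}{3495} + \frac{31562}{8769} = \frac{8533649}{3405295}$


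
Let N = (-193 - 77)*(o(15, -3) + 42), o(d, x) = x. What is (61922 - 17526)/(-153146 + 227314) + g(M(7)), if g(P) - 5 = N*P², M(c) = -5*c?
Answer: -239177789691/18542 ≈ -1.2899e+7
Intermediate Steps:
N = -10530 (N = (-193 - 77)*(-3 + 42) = -270*39 = -10530)
g(P) = 5 - 10530*P²
(61922 - 17526)/(-153146 + 227314) + g(M(7)) = (61922 - 17526)/(-153146 + 227314) + (5 - 10530*(-5*7)²) = 44396/74168 + (5 - 10530*(-35)²) = 44396*(1/74168) + (5 - 10530*1225) = 11099/18542 + (5 - 12899250) = 11099/18542 - 12899245 = -239177789691/18542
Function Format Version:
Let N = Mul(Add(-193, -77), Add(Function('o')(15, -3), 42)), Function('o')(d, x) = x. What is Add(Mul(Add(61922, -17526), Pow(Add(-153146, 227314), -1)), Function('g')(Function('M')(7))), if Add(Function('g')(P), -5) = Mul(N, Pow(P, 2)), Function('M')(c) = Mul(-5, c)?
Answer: Rational(-239177789691, 18542) ≈ -1.2899e+7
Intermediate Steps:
N = -10530 (N = Mul(Add(-193, -77), Add(-3, 42)) = Mul(-270, 39) = -10530)
Function('g')(P) = Add(5, Mul(-10530, Pow(P, 2)))
Add(Mul(Add(61922, -17526), Pow(Add(-153146, 227314), -1)), Function('g')(Function('M')(7))) = Add(Mul(Add(61922, -17526), Pow(Add(-153146, 227314), -1)), Add(5, Mul(-10530, Pow(Mul(-5, 7), 2)))) = Add(Mul(44396, Pow(74168, -1)), Add(5, Mul(-10530, Pow(-35, 2)))) = Add(Mul(44396, Rational(1, 74168)), Add(5, Mul(-10530, 1225))) = Add(Rational(11099, 18542), Add(5, -12899250)) = Add(Rational(11099, 18542), -12899245) = Rational(-239177789691, 18542)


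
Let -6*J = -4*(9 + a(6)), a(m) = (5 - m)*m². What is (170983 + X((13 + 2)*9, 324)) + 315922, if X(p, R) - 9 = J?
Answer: 486896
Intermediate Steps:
a(m) = m²*(5 - m)
J = -18 (J = -(-2)*(9 + 6²*(5 - 1*6))/3 = -(-2)*(9 + 36*(5 - 6))/3 = -(-2)*(9 + 36*(-1))/3 = -(-2)*(9 - 36)/3 = -(-2)*(-27)/3 = -⅙*108 = -18)
X(p, R) = -9 (X(p, R) = 9 - 18 = -9)
(170983 + X((13 + 2)*9, 324)) + 315922 = (170983 - 9) + 315922 = 170974 + 315922 = 486896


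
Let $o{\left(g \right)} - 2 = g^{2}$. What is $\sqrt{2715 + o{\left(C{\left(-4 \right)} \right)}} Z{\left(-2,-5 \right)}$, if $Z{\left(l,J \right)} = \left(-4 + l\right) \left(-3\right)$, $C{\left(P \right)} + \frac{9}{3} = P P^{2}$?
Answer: $18 \sqrt{7206} \approx 1528.0$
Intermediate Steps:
$C{\left(P \right)} = -3 + P^{3}$ ($C{\left(P \right)} = -3 + P P^{2} = -3 + P^{3}$)
$o{\left(g \right)} = 2 + g^{2}$
$Z{\left(l,J \right)} = 12 - 3 l$
$\sqrt{2715 + o{\left(C{\left(-4 \right)} \right)}} Z{\left(-2,-5 \right)} = \sqrt{2715 + \left(2 + \left(-3 + \left(-4\right)^{3}\right)^{2}\right)} \left(12 - -6\right) = \sqrt{2715 + \left(2 + \left(-3 - 64\right)^{2}\right)} \left(12 + 6\right) = \sqrt{2715 + \left(2 + \left(-67\right)^{2}\right)} 18 = \sqrt{2715 + \left(2 + 4489\right)} 18 = \sqrt{2715 + 4491} \cdot 18 = \sqrt{7206} \cdot 18 = 18 \sqrt{7206}$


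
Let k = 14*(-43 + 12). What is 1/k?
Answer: -1/434 ≈ -0.0023041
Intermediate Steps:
k = -434 (k = 14*(-31) = -434)
1/k = 1/(-434) = -1/434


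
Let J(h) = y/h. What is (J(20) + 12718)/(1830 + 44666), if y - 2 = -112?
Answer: 25425/92992 ≈ 0.27341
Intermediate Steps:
y = -110 (y = 2 - 112 = -110)
J(h) = -110/h
(J(20) + 12718)/(1830 + 44666) = (-110/20 + 12718)/(1830 + 44666) = (-110*1/20 + 12718)/46496 = (-11/2 + 12718)*(1/46496) = (25425/2)*(1/46496) = 25425/92992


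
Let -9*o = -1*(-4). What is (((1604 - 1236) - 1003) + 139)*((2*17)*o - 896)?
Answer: 4067200/9 ≈ 4.5191e+5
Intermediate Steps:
o = -4/9 (o = -(-1)*(-4)/9 = -⅑*4 = -4/9 ≈ -0.44444)
(((1604 - 1236) - 1003) + 139)*((2*17)*o - 896) = (((1604 - 1236) - 1003) + 139)*((2*17)*(-4/9) - 896) = ((368 - 1003) + 139)*(34*(-4/9) - 896) = (-635 + 139)*(-136/9 - 896) = -496*(-8200/9) = 4067200/9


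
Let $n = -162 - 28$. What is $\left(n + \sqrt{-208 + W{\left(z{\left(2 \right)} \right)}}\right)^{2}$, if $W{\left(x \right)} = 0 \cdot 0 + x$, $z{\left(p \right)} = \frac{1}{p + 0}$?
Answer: $\frac{\left(380 - i \sqrt{830}\right)^{2}}{4} \approx 35893.0 - 5473.8 i$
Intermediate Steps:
$n = -190$ ($n = -162 - 28 = -190$)
$z{\left(p \right)} = \frac{1}{p}$
$W{\left(x \right)} = x$ ($W{\left(x \right)} = 0 + x = x$)
$\left(n + \sqrt{-208 + W{\left(z{\left(2 \right)} \right)}}\right)^{2} = \left(-190 + \sqrt{-208 + \frac{1}{2}}\right)^{2} = \left(-190 + \sqrt{- \frac{415}{2}}\right)^{2} = \left(-190 + \frac{i \sqrt{830}}{2}\right)^{2}$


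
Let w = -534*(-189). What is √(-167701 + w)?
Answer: 5*I*√2671 ≈ 258.41*I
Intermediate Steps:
w = 100926
√(-167701 + w) = √(-167701 + 100926) = √(-66775) = 5*I*√2671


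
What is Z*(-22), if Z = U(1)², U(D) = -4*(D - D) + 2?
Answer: -88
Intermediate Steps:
U(D) = 2 (U(D) = -4*0 + 2 = 0 + 2 = 2)
Z = 4 (Z = 2² = 4)
Z*(-22) = 4*(-22) = -88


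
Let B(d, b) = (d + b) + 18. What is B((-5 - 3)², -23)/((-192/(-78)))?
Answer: 767/32 ≈ 23.969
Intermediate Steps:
B(d, b) = 18 + b + d (B(d, b) = (b + d) + 18 = 18 + b + d)
B((-5 - 3)², -23)/((-192/(-78))) = (18 - 23 + (-5 - 3)²)/((-192/(-78))) = (18 - 23 + (-8)²)/((-192*(-1/78))) = (18 - 23 + 64)/(32/13) = 59*(13/32) = 767/32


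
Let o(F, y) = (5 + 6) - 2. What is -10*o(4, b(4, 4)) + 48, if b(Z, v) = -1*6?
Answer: -42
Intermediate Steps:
b(Z, v) = -6
o(F, y) = 9 (o(F, y) = 11 - 2 = 9)
-10*o(4, b(4, 4)) + 48 = -10*9 + 48 = -90 + 48 = -42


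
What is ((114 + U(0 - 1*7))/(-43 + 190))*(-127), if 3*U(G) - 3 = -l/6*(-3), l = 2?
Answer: -43942/441 ≈ -99.642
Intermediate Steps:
U(G) = 4/3 (U(G) = 1 + (-2/6*(-3))/3 = 1 + (-1*⅓*(-3))/3 = 1 + (-⅓*(-3))/3 = 1 + (⅓)*1 = 1 + ⅓ = 4/3)
((114 + U(0 - 1*7))/(-43 + 190))*(-127) = ((114 + 4/3)/(-43 + 190))*(-127) = ((346/3)/147)*(-127) = ((346/3)*(1/147))*(-127) = (346/441)*(-127) = -43942/441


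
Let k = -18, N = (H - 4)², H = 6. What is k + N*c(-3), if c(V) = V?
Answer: -30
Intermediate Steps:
N = 4 (N = (6 - 4)² = 2² = 4)
k + N*c(-3) = -18 + 4*(-3) = -18 - 12 = -30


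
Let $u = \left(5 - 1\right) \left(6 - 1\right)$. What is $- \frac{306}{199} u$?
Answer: $- \frac{6120}{199} \approx -30.754$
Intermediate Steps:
$u = 20$ ($u = 4 \cdot 5 = 20$)
$- \frac{306}{199} u = - \frac{306}{199} \cdot 20 = \left(-306\right) \frac{1}{199} \cdot 20 = \left(- \frac{306}{199}\right) 20 = - \frac{6120}{199}$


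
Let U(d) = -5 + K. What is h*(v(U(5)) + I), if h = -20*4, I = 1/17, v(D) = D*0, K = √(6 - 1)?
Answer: -80/17 ≈ -4.7059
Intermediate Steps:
K = √5 ≈ 2.2361
U(d) = -5 + √5
v(D) = 0
I = 1/17 ≈ 0.058824
h = -80
h*(v(U(5)) + I) = -80*(0 + 1/17) = -80*1/17 = -80/17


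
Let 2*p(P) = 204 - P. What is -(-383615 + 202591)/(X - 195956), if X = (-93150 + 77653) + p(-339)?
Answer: -362048/422363 ≈ -0.85720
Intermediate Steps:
p(P) = 102 - P/2 (p(P) = (204 - P)/2 = 102 - P/2)
X = -30451/2 (X = (-93150 + 77653) + (102 - 1/2*(-339)) = -15497 + (102 + 339/2) = -15497 + 543/2 = -30451/2 ≈ -15226.)
-(-383615 + 202591)/(X - 195956) = -(-383615 + 202591)/(-30451/2 - 195956) = -(-181024)/(-422363/2) = -(-181024)*(-2)/422363 = -1*362048/422363 = -362048/422363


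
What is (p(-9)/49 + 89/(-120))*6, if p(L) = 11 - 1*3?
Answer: -3401/980 ≈ -3.4704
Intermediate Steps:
p(L) = 8 (p(L) = 11 - 3 = 8)
(p(-9)/49 + 89/(-120))*6 = (8/49 + 89/(-120))*6 = (8*(1/49) + 89*(-1/120))*6 = (8/49 - 89/120)*6 = -3401/5880*6 = -3401/980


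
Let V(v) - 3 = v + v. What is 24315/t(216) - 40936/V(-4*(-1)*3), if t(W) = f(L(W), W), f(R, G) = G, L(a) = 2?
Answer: -303173/216 ≈ -1403.6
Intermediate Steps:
V(v) = 3 + 2*v (V(v) = 3 + (v + v) = 3 + 2*v)
t(W) = W
24315/t(216) - 40936/V(-4*(-1)*3) = 24315/216 - 40936/(3 + 2*(-4*(-1)*3)) = 24315*(1/216) - 40936/(3 + 2*(4*3)) = 8105/72 - 40936/(3 + 2*12) = 8105/72 - 40936/(3 + 24) = 8105/72 - 40936/27 = -303173/216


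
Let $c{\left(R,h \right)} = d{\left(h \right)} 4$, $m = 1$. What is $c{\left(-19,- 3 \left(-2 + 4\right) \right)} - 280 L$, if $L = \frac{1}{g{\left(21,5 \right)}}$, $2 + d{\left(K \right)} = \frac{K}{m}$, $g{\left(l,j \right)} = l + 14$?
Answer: $-40$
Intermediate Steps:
$g{\left(l,j \right)} = 14 + l$
$d{\left(K \right)} = -2 + K$ ($d{\left(K \right)} = -2 + \frac{K}{1} = -2 + K 1 = -2 + K$)
$L = \frac{1}{35}$ ($L = \frac{1}{14 + 21} = \frac{1}{35} \approx 0.028571$)
$c{\left(R,h \right)} = -8 + 4 h$ ($c{\left(R,h \right)} = \left(-2 + h\right) 4 = -8 + 4 h$)
$c{\left(-19,- 3 \left(-2 + 4\right) \right)} - 280 L = \left(-8 + 4 \left(- 3 \left(-2 + 4\right)\right)\right) - 8 = \left(-8 + 4 \left(\left(-3\right) 2\right)\right) - 8 = \left(-8 + 4 \left(-6\right)\right) - 8 = \left(-8 - 24\right) - 8 = -32 - 8 = -40$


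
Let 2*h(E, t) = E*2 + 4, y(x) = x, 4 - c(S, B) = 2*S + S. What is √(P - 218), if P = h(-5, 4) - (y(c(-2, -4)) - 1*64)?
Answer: I*√167 ≈ 12.923*I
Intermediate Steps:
c(S, B) = 4 - 3*S (c(S, B) = 4 - (2*S + S) = 4 - 3*S)
h(E, t) = 2 + E (h(E, t) = (E*2 + 4)/2 = (2*E + 4)/2 = (4 + 2*E)/2 = 2 + E)
P = 51 (P = (2 - 5) - ((4 - 3*(-2)) - 1*64) = -3 - ((4 + 6) - 64) = -3 - (10 - 64) = -3 - 1*(-54) = -3 + 54 = 51)
√(P - 218) = √(51 - 218) = √(-167) = I*√167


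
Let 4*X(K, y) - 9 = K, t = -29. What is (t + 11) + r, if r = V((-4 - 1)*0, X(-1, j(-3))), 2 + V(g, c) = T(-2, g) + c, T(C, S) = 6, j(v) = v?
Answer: -12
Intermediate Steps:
X(K, y) = 9/4 + K/4
V(g, c) = 4 + c (V(g, c) = -2 + (6 + c) = 4 + c)
r = 6 (r = 4 + (9/4 + (¼)*(-1)) = 4 + (9/4 - ¼) = 4 + 2 = 6)
(t + 11) + r = (-29 + 11) + 6 = -18 + 6 = -12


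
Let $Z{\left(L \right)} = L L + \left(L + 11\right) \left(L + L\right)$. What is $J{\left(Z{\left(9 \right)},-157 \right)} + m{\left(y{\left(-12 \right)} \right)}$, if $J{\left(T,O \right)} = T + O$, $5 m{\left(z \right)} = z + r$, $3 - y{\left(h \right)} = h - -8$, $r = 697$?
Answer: $\frac{2124}{5} \approx 424.8$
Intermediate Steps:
$y{\left(h \right)} = -5 - h$ ($y{\left(h \right)} = 3 - \left(h - -8\right) = 3 - \left(h + 8\right) = 3 - \left(8 + h\right) = -5 - h$)
$m{\left(z \right)} = \frac{697}{5} + \frac{z}{5}$ ($m{\left(z \right)} = \frac{z + 697}{5} = \frac{697 + z}{5} = \frac{697}{5} + \frac{z}{5}$)
$Z{\left(L \right)} = L^{2} + 2 L \left(11 + L\right)$ ($Z{\left(L \right)} = L^{2} + \left(11 + L\right) 2 L = L^{2} + 2 L \left(11 + L\right)$)
$J{\left(T,O \right)} = O + T$
$J{\left(Z{\left(9 \right)},-157 \right)} + m{\left(y{\left(-12 \right)} \right)} = \left(-157 + 9 \left(22 + 3 \cdot 9\right)\right) + \left(\frac{697}{5} + \frac{-5 - -12}{5}\right) = \left(-157 + 9 \left(22 + 27\right)\right) + \left(\frac{697}{5} + \frac{-5 + 12}{5}\right) = \left(-157 + 9 \cdot 49\right) + \left(\frac{697}{5} + \frac{1}{5} \cdot 7\right) = \left(-157 + 441\right) + \left(\frac{697}{5} + \frac{7}{5}\right) = 284 + \frac{704}{5} = \frac{2124}{5}$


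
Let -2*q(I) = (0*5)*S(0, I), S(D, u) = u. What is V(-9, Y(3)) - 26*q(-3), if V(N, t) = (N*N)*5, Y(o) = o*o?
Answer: 405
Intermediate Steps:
Y(o) = o**2
V(N, t) = 5*N**2 (V(N, t) = N**2*5 = 5*N**2)
q(I) = 0 (q(I) = -0*5*I/2 = -0*I = -1/2*0 = 0)
V(-9, Y(3)) - 26*q(-3) = 5*(-9)**2 - 26*0 = 5*81 + 0 = 405 + 0 = 405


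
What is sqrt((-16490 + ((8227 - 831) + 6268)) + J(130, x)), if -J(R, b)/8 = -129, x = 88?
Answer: I*sqrt(1794) ≈ 42.356*I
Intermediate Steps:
J(R, b) = 1032 (J(R, b) = -8*(-129) = 1032)
sqrt((-16490 + ((8227 - 831) + 6268)) + J(130, x)) = sqrt((-16490 + ((8227 - 831) + 6268)) + 1032) = sqrt((-16490 + (7396 + 6268)) + 1032) = sqrt((-16490 + 13664) + 1032) = sqrt(-2826 + 1032) = sqrt(-1794) = I*sqrt(1794)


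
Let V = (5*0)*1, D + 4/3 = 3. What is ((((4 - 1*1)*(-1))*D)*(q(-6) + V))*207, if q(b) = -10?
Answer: 10350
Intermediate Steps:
D = 5/3 (D = -4/3 + 3 = 5/3 ≈ 1.6667)
V = 0 (V = 0*1 = 0)
((((4 - 1*1)*(-1))*D)*(q(-6) + V))*207 = ((((4 - 1*1)*(-1))*(5/3))*(-10 + 0))*207 = ((((4 - 1)*(-1))*(5/3))*(-10))*207 = (((3*(-1))*(5/3))*(-10))*207 = (-3*5/3*(-10))*207 = -5*(-10)*207 = 50*207 = 10350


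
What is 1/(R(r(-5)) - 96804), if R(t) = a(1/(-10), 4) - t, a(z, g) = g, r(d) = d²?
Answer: -1/96825 ≈ -1.0328e-5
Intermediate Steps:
R(t) = 4 - t
1/(R(r(-5)) - 96804) = 1/((4 - 1*(-5)²) - 96804) = 1/((4 - 1*25) - 96804) = 1/((4 - 25) - 96804) = 1/(-21 - 96804) = 1/(-96825) = -1/96825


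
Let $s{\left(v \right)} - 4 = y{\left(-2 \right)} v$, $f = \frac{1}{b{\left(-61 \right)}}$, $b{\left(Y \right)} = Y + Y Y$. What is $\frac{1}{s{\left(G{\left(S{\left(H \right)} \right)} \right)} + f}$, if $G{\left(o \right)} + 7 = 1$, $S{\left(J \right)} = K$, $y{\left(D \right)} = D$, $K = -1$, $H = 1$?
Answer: $\frac{3660}{58561} \approx 0.062499$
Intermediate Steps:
$S{\left(J \right)} = -1$
$b{\left(Y \right)} = Y + Y^{2}$
$G{\left(o \right)} = -6$ ($G{\left(o \right)} = -7 + 1 = -6$)
$f = \frac{1}{3660}$ ($f = \frac{1}{\left(-61\right) \left(1 - 61\right)} = \frac{1}{\left(-61\right) \left(-60\right)} = \frac{1}{3660} \approx 0.00027322$)
$s{\left(v \right)} = 4 - 2 v$
$\frac{1}{s{\left(G{\left(S{\left(H \right)} \right)} \right)} + f} = \frac{1}{\left(4 - -12\right) + \frac{1}{3660}} = \frac{1}{\left(4 + 12\right) + \frac{1}{3660}} = \frac{1}{16 + \frac{1}{3660}} = \frac{1}{\frac{58561}{3660}} = \frac{3660}{58561}$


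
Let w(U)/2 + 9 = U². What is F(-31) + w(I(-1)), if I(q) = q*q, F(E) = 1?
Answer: -15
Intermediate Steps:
I(q) = q²
w(U) = -18 + 2*U²
F(-31) + w(I(-1)) = 1 + (-18 + 2*((-1)²)²) = 1 + (-18 + 2*1²) = 1 + (-18 + 2*1) = 1 + (-18 + 2) = 1 - 16 = -15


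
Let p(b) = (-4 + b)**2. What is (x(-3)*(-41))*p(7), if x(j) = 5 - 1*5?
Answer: 0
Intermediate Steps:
x(j) = 0 (x(j) = 5 - 5 = 0)
(x(-3)*(-41))*p(7) = (0*(-41))*(-4 + 7)**2 = 0*3**2 = 0*9 = 0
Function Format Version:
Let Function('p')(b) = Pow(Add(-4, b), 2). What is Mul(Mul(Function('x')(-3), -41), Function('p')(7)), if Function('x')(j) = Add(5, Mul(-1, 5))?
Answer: 0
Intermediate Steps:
Function('x')(j) = 0 (Function('x')(j) = Add(5, -5) = 0)
Mul(Mul(Function('x')(-3), -41), Function('p')(7)) = Mul(Mul(0, -41), Pow(Add(-4, 7), 2)) = Mul(0, Pow(3, 2)) = Mul(0, 9) = 0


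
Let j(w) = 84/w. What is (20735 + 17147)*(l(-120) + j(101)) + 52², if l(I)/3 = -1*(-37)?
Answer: 428150294/101 ≈ 4.2391e+6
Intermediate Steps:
l(I) = 111 (l(I) = 3*(-1*(-37)) = 3*37 = 111)
(20735 + 17147)*(l(-120) + j(101)) + 52² = (20735 + 17147)*(111 + 84/101) + 52² = 37882*(111 + 84*(1/101)) + 2704 = 37882*(111 + 84/101) + 2704 = 37882*(11295/101) + 2704 = 427877190/101 + 2704 = 428150294/101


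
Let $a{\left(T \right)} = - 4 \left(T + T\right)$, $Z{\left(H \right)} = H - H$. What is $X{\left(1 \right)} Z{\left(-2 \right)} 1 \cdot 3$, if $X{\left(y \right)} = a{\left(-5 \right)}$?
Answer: $0$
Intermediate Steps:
$Z{\left(H \right)} = 0$
$a{\left(T \right)} = - 8 T$ ($a{\left(T \right)} = - 4 \cdot 2 T = - 8 T$)
$X{\left(y \right)} = 40$ ($X{\left(y \right)} = \left(-8\right) \left(-5\right) = 40$)
$X{\left(1 \right)} Z{\left(-2 \right)} 1 \cdot 3 = 40 \cdot 0 \cdot 1 \cdot 3 = 0 \cdot 3 = 0$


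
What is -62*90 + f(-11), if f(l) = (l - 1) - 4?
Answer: -5596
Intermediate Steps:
f(l) = -5 + l (f(l) = (-1 + l) - 4 = -5 + l)
-62*90 + f(-11) = -62*90 + (-5 - 11) = -5580 - 16 = -5596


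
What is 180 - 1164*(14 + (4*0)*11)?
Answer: -16116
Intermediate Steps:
180 - 1164*(14 + (4*0)*11) = 180 - 1164*(14 + 0*11) = 180 - 1164*(14 + 0) = 180 - 1164*14 = 180 - 16296 = -16116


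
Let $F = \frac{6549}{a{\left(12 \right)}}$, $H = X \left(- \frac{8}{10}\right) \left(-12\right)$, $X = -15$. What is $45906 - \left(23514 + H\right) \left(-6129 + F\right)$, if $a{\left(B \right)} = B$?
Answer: $\frac{261052917}{2} \approx 1.3053 \cdot 10^{8}$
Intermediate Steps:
$H = -144$ ($H = - 15 \left(- \frac{8}{10}\right) \left(-12\right) = - 15 \left(\left(-8\right) \frac{1}{10}\right) \left(-12\right) = \left(-15\right) \left(- \frac{4}{5}\right) \left(-12\right) = 12 \left(-12\right) = -144$)
$F = \frac{2183}{4}$ ($F = \frac{6549}{12} = 6549 \cdot \frac{1}{12} = \frac{2183}{4} \approx 545.75$)
$45906 - \left(23514 + H\right) \left(-6129 + F\right) = 45906 - \left(23514 - 144\right) \left(-6129 + \frac{2183}{4}\right) = 45906 - 23370 \left(- \frac{22333}{4}\right) = 45906 - - \frac{260961105}{2} = 45906 + \frac{260961105}{2} = \frac{261052917}{2}$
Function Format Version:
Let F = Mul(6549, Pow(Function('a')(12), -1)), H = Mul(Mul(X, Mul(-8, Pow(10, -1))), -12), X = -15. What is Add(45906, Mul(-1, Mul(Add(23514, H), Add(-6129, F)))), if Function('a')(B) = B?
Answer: Rational(261052917, 2) ≈ 1.3053e+8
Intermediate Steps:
H = -144 (H = Mul(Mul(-15, Mul(-8, Pow(10, -1))), -12) = Mul(Mul(-15, Mul(-8, Rational(1, 10))), -12) = Mul(Mul(-15, Rational(-4, 5)), -12) = Mul(12, -12) = -144)
F = Rational(2183, 4) (F = Mul(6549, Pow(12, -1)) = Mul(6549, Rational(1, 12)) = Rational(2183, 4) ≈ 545.75)
Add(45906, Mul(-1, Mul(Add(23514, H), Add(-6129, F)))) = Add(45906, Mul(-1, Mul(Add(23514, -144), Add(-6129, Rational(2183, 4))))) = Add(45906, Mul(-1, Mul(23370, Rational(-22333, 4)))) = Add(45906, Mul(-1, Rational(-260961105, 2))) = Add(45906, Rational(260961105, 2)) = Rational(261052917, 2)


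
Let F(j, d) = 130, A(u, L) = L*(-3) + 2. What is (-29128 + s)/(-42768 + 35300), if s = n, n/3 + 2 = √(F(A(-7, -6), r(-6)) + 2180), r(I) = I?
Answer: 14567/3734 - 3*√2310/7468 ≈ 3.8819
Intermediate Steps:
A(u, L) = 2 - 3*L (A(u, L) = -3*L + 2 = 2 - 3*L)
n = -6 + 3*√2310 (n = -6 + 3*√(130 + 2180) = -6 + 3*√2310 ≈ 138.19)
s = -6 + 3*√2310 ≈ 138.19
(-29128 + s)/(-42768 + 35300) = (-29128 + (-6 + 3*√2310))/(-42768 + 35300) = (-29134 + 3*√2310)/(-7468) = (-29134 + 3*√2310)*(-1/7468) = 14567/3734 - 3*√2310/7468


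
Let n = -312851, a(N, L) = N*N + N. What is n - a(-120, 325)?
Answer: -327131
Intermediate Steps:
a(N, L) = N + N**2 (a(N, L) = N**2 + N = N + N**2)
n - a(-120, 325) = -312851 - (-120)*(1 - 120) = -312851 - (-120)*(-119) = -312851 - 1*14280 = -312851 - 14280 = -327131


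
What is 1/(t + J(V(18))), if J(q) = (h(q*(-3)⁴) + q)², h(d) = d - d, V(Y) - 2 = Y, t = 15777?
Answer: 1/16177 ≈ 6.1816e-5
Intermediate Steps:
V(Y) = 2 + Y
h(d) = 0
J(q) = q² (J(q) = (0 + q)² = q²)
1/(t + J(V(18))) = 1/(15777 + (2 + 18)²) = 1/(15777 + 20²) = 1/(15777 + 400) = 1/16177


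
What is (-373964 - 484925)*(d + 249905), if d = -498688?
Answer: 213676982087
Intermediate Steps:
(-373964 - 484925)*(d + 249905) = (-373964 - 484925)*(-498688 + 249905) = -858889*(-248783) = 213676982087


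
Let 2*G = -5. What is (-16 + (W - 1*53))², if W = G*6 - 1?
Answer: 7225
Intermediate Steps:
G = -5/2 (G = (½)*(-5) = -5/2 ≈ -2.5000)
W = -16 (W = -5/2*6 - 1 = -15 - 1 = -16)
(-16 + (W - 1*53))² = (-16 + (-16 - 1*53))² = (-16 + (-16 - 53))² = (-16 - 69)² = (-85)² = 7225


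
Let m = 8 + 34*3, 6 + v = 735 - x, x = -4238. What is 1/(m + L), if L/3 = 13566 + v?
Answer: 1/55709 ≈ 1.7950e-5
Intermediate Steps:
v = 4967 (v = -6 + (735 - 1*(-4238)) = -6 + (735 + 4238) = -6 + 4973 = 4967)
m = 110 (m = 8 + 102 = 110)
L = 55599 (L = 3*(13566 + 4967) = 3*18533 = 55599)
1/(m + L) = 1/(110 + 55599) = 1/55709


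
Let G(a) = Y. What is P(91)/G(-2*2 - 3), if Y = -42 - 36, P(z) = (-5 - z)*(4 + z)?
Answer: 1520/13 ≈ 116.92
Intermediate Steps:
Y = -78
G(a) = -78
P(91)/G(-2*2 - 3) = (-20 - 1*91**2 - 9*91)/(-78) = (-20 - 1*8281 - 819)*(-1/78) = (-20 - 8281 - 819)*(-1/78) = -9120*(-1/78) = 1520/13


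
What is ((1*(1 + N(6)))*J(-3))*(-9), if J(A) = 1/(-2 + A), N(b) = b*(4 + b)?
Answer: 549/5 ≈ 109.80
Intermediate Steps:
((1*(1 + N(6)))*J(-3))*(-9) = ((1*(1 + 6*(4 + 6)))/(-2 - 3))*(-9) = ((1*(1 + 6*10))/(-5))*(-9) = ((1*(1 + 60))*(-⅕))*(-9) = ((1*61)*(-⅕))*(-9) = (61*(-⅕))*(-9) = -61/5*(-9) = 549/5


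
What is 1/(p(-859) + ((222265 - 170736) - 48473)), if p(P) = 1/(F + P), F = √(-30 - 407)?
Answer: 2256298949/6895246963041 + I*√437/6895246963041 ≈ 0.00032723 + 3.0317e-12*I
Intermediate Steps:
F = I*√437 (F = √(-437) = I*√437 ≈ 20.905*I)
p(P) = 1/(P + I*√437) (p(P) = 1/(I*√437 + P) = 1/(P + I*√437))
1/(p(-859) + ((222265 - 170736) - 48473)) = 1/(1/(-859 + I*√437) + ((222265 - 170736) - 48473)) = 1/(1/(-859 + I*√437) + (51529 - 48473)) = 1/(1/(-859 + I*√437) + 3056) = 1/(3056 + 1/(-859 + I*√437))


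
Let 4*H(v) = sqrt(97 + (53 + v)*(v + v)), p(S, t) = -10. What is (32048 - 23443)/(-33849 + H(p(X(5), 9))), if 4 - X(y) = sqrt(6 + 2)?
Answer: -4660330320/18332077579 - 34420*I*sqrt(763)/18332077579 ≈ -0.25422 - 5.1863e-5*I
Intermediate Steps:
X(y) = 4 - 2*sqrt(2) (X(y) = 4 - sqrt(6 + 2) = 4 - sqrt(8) = 4 - 2*sqrt(2))
H(v) = sqrt(97 + 2*v*(53 + v))/4 (H(v) = sqrt(97 + (53 + v)*(v + v))/4 = sqrt(97 + (53 + v)*(2*v))/4 = sqrt(97 + 2*v*(53 + v))/4)
(32048 - 23443)/(-33849 + H(p(X(5), 9))) = (32048 - 23443)/(-33849 + sqrt(97 + 2*(-10)**2 + 106*(-10))/4) = 8605/(-33849 + sqrt(97 + 2*100 - 1060)/4) = 8605/(-33849 + sqrt(97 + 200 - 1060)/4) = 8605/(-33849 + sqrt(-763)/4) = 8605/(-33849 + (I*sqrt(763))/4) = 8605/(-33849 + I*sqrt(763)/4)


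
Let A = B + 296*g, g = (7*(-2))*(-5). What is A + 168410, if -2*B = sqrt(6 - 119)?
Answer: 189130 - I*sqrt(113)/2 ≈ 1.8913e+5 - 5.3151*I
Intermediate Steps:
g = 70 (g = -14*(-5) = 70)
B = -I*sqrt(113)/2 (B = -sqrt(6 - 119)/2 = -I*sqrt(113)/2 ≈ -5.3151*I)
A = 20720 - I*sqrt(113)/2 (A = -I*sqrt(113)/2 + 296*70 = -I*sqrt(113)/2 + 20720 = 20720 - I*sqrt(113)/2 ≈ 20720.0 - 5.3151*I)
A + 168410 = (20720 - I*sqrt(113)/2) + 168410 = 189130 - I*sqrt(113)/2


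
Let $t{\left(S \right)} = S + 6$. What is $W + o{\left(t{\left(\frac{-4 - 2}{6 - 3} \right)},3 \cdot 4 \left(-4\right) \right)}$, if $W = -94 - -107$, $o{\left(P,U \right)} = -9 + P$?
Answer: $8$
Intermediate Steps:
$t{\left(S \right)} = 6 + S$
$W = 13$ ($W = -94 + 107 = 13$)
$W + o{\left(t{\left(\frac{-4 - 2}{6 - 3} \right)},3 \cdot 4 \left(-4\right) \right)} = 13 - \left(3 - \frac{-4 - 2}{6 - 3}\right) = 13 - \left(3 + 2\right) = 13 + \left(-9 + \left(6 - 2\right)\right) = 13 + \left(-9 + 4\right) = 13 - 5 = 8$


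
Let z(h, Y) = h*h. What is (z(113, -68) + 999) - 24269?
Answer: -10501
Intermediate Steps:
z(h, Y) = h²
(z(113, -68) + 999) - 24269 = (113² + 999) - 24269 = (12769 + 999) - 24269 = 13768 - 24269 = -10501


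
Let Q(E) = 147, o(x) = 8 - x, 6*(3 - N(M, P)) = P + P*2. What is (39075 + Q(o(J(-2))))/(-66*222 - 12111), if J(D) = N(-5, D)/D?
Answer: -13074/8921 ≈ -1.4655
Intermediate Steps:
N(M, P) = 3 - P/2 (N(M, P) = 3 - (P + P*2)/6 = 3 - (P + 2*P)/6 = 3 - P/2)
J(D) = (3 - D/2)/D
(39075 + Q(o(J(-2))))/(-66*222 - 12111) = (39075 + 147)/(-66*222 - 12111) = 39222/(-14652 - 12111) = 39222/(-26763) = 39222*(-1/26763) = -13074/8921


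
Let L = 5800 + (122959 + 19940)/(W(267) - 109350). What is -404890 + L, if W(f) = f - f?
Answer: -14546878133/36450 ≈ -3.9909e+5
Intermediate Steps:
W(f) = 0
L = 211362367/36450 (L = 5800 + (122959 + 19940)/(0 - 109350) = 5800 + 142899/(-109350) = 5800 + 142899*(-1/109350) = 5800 - 47633/36450 = 211362367/36450 ≈ 5798.7)
-404890 + L = -404890 + 211362367/36450 = -14546878133/36450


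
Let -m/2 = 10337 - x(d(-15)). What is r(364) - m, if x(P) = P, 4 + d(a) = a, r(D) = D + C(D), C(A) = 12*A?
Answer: 25444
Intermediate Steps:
r(D) = 13*D (r(D) = D + 12*D = 13*D)
d(a) = -4 + a
m = -20712 (m = -2*(10337 - (-4 - 15)) = -2*(10337 - 1*(-19)) = -2*(10337 + 19) = -2*10356 = -20712)
r(364) - m = 13*364 - 1*(-20712) = 4732 + 20712 = 25444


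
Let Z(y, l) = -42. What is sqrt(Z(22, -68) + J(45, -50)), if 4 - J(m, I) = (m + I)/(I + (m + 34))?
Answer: I*sqrt(31813)/29 ≈ 6.1504*I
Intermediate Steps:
J(m, I) = 4 - (I + m)/(34 + I + m) (J(m, I) = 4 - (m + I)/(I + (m + 34)) = 4 - (I + m)/(I + (34 + m)) = 4 - (I + m)/(34 + I + m))
sqrt(Z(22, -68) + J(45, -50)) = sqrt(-42 + (136 + 3*(-50) + 3*45)/(34 - 50 + 45)) = sqrt(-42 + (136 - 150 + 135)/29) = sqrt(-42 + (1/29)*121) = sqrt(-42 + 121/29) = sqrt(-1097/29) = I*sqrt(31813)/29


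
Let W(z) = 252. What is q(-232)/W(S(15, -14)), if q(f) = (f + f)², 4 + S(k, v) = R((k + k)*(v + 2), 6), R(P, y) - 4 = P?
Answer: 53824/63 ≈ 854.35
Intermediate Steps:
R(P, y) = 4 + P
S(k, v) = 2*k*(2 + v) (S(k, v) = -4 + (4 + (k + k)*(v + 2)) = -4 + (4 + (2*k)*(2 + v)) = -4 + (4 + 2*k*(2 + v)) = 2*k*(2 + v))
q(f) = 4*f² (q(f) = (2*f)² = 4*f²)
q(-232)/W(S(15, -14)) = (4*(-232)²)/252 = (4*53824)*(1/252) = 215296*(1/252) = 53824/63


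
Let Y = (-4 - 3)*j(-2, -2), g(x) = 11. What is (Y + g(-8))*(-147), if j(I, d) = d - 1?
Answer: -4704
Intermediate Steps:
j(I, d) = -1 + d
Y = 21 (Y = (-4 - 3)*(-1 - 2) = -7*(-3) = 21)
(Y + g(-8))*(-147) = (21 + 11)*(-147) = 32*(-147) = -4704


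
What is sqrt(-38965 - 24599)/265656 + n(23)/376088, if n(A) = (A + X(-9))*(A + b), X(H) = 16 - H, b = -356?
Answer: -1998/47011 + I*sqrt(15891)/132828 ≈ -0.042501 + 0.00094904*I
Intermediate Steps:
n(A) = (-356 + A)*(25 + A) (n(A) = (A + (16 - 1*(-9)))*(A - 356) = (A + (16 + 9))*(-356 + A) = (A + 25)*(-356 + A) = (25 + A)*(-356 + A) = (-356 + A)*(25 + A))
sqrt(-38965 - 24599)/265656 + n(23)/376088 = sqrt(-38965 - 24599)/265656 + (-8900 + 23**2 - 331*23)/376088 = sqrt(-63564)*(1/265656) + (-8900 + 529 - 7613)*(1/376088) = (2*I*sqrt(15891))*(1/265656) - 15984*1/376088 = I*sqrt(15891)/132828 - 1998/47011 = -1998/47011 + I*sqrt(15891)/132828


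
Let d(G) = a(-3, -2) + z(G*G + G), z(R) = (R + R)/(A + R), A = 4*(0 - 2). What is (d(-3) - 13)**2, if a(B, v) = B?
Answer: 484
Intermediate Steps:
A = -8 (A = 4*(-2) = -8)
z(R) = 2*R/(-8 + R) (z(R) = (R + R)/(-8 + R) = (2*R)/(-8 + R) = 2*R/(-8 + R))
d(G) = -3 + 2*(G + G**2)/(-8 + G + G**2) (d(G) = -3 + 2*(G*G + G)/(-8 + (G*G + G)) = -3 + 2*(G**2 + G)/(-8 + (G**2 + G)) = -3 + 2*(G + G**2)/(-8 + (G + G**2)) = -3 + 2*(G + G**2)/(-8 + G + G**2))
(d(-3) - 13)**2 = ((24 - 1*(-3)*(1 - 3))/(-8 - 3*(1 - 3)) - 13)**2 = ((24 - 1*(-3)*(-2))/(-8 - 3*(-2)) - 13)**2 = ((24 - 6)/(-8 + 6) - 13)**2 = (18/(-2) - 13)**2 = (-1/2*18 - 13)**2 = (-9 - 13)**2 = (-22)**2 = 484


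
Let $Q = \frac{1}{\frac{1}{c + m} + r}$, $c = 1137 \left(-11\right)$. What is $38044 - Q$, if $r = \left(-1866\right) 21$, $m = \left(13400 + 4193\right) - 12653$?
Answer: $\frac{11280824501939}{296520463} \approx 38044.0$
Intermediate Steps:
$m = 4940$ ($m = 17593 - 12653 = 4940$)
$r = -39186$
$c = -12507$
$Q = - \frac{7567}{296520463}$ ($Q = \frac{1}{\frac{1}{-12507 + 4940} - 39186} = \frac{1}{\frac{1}{-7567} - 39186} = \frac{1}{- \frac{1}{7567} - 39186} = \frac{1}{- \frac{296520463}{7567}} = - \frac{7567}{296520463} \approx -2.5519 \cdot 10^{-5}$)
$38044 - Q = 38044 - - \frac{7567}{296520463} = 38044 + \frac{7567}{296520463} = \frac{11280824501939}{296520463}$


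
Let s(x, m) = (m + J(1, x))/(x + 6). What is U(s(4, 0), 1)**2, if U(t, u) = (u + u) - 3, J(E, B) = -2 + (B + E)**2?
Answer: 1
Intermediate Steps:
s(x, m) = (-2 + m + (1 + x)**2)/(6 + x) (s(x, m) = (m + (-2 + (x + 1)**2))/(x + 6) = (m + (-2 + (1 + x)**2))/(6 + x) = (-2 + m + (1 + x)**2)/(6 + x))
U(t, u) = -3 + 2*u (U(t, u) = 2*u - 3 = -3 + 2*u)
U(s(4, 0), 1)**2 = (-3 + 2*1)**2 = (-3 + 2)**2 = (-1)**2 = 1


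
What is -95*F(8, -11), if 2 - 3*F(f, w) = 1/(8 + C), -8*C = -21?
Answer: -1026/17 ≈ -60.353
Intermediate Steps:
C = 21/8 (C = -⅛*(-21) = 21/8 ≈ 2.6250)
F(f, w) = 54/85 (F(f, w) = ⅔ - 1/(3*(8 + 21/8)) = ⅔ - 1/(3*85/8) = ⅔ - ⅓*8/85 = ⅔ - 8/255 = 54/85)
-95*F(8, -11) = -95*54/85 = -1026/17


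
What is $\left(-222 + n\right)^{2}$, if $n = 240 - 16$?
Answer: $4$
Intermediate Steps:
$n = 224$
$\left(-222 + n\right)^{2} = \left(-222 + 224\right)^{2} = 2^{2} = 4$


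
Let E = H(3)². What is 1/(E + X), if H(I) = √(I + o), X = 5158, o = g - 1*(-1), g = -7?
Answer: 1/5155 ≈ 0.00019399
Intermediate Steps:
o = -6 (o = -7 - 1*(-1) = -7 + 1 = -6)
H(I) = √(-6 + I) (H(I) = √(I - 6) = √(-6 + I))
E = -3 (E = (√(-6 + 3))² = (√(-3))² = (I*√3)² = -3)
1/(E + X) = 1/(-3 + 5158) = 1/5155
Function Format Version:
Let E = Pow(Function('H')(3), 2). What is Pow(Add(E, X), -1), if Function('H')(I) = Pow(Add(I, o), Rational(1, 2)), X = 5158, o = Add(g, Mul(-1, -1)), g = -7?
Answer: Rational(1, 5155) ≈ 0.00019399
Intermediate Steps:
o = -6 (o = Add(-7, Mul(-1, -1)) = Add(-7, 1) = -6)
Function('H')(I) = Pow(Add(-6, I), Rational(1, 2)) (Function('H')(I) = Pow(Add(I, -6), Rational(1, 2)) = Pow(Add(-6, I), Rational(1, 2)))
E = -3 (E = Pow(Pow(Add(-6, 3), Rational(1, 2)), 2) = Pow(Pow(-3, Rational(1, 2)), 2) = Pow(Mul(I, Pow(3, Rational(1, 2))), 2) = -3)
Pow(Add(E, X), -1) = Pow(Add(-3, 5158), -1) = Pow(5155, -1) = Rational(1, 5155)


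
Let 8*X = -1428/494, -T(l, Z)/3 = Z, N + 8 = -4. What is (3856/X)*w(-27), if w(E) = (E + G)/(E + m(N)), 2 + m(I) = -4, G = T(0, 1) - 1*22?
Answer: -198105856/11781 ≈ -16816.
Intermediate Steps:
N = -12 (N = -8 - 4 = -12)
T(l, Z) = -3*Z
X = -357/988 (X = (-1428/494)/8 = (-1428*1/494)/8 = (⅛)*(-714/247) = -357/988 ≈ -0.36134)
G = -25 (G = -3*1 - 1*22 = -3 - 22 = -25)
m(I) = -6 (m(I) = -2 - 4 = -6)
w(E) = (-25 + E)/(-6 + E) (w(E) = (E - 25)/(E - 6) = (-25 + E)/(-6 + E))
(3856/X)*w(-27) = (3856/(-357/988))*((-25 - 27)/(-6 - 27)) = (3856*(-988/357))*(-52/(-33)) = -(-3809728)*(-52)/11781 = -3809728/357*52/33 = -198105856/11781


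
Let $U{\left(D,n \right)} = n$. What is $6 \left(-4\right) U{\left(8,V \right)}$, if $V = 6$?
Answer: $-144$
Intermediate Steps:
$6 \left(-4\right) U{\left(8,V \right)} = 6 \left(-4\right) 6 = \left(-24\right) 6 = -144$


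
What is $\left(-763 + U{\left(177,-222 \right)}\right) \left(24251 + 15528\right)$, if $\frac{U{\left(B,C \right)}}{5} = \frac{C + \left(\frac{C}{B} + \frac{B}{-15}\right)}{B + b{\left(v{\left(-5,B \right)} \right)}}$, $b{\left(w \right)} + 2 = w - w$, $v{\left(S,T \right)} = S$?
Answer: $- \frac{316136283164}{10325} \approx -3.0619 \cdot 10^{7}$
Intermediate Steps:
$b{\left(w \right)} = -2$ ($b{\left(w \right)} = -2 + \left(w - w\right) = -2 + 0 = -2$)
$U{\left(B,C \right)} = \frac{5 \left(C - \frac{B}{15} + \frac{C}{B}\right)}{-2 + B}$ ($U{\left(B,C \right)} = 5 \frac{C + \left(\frac{C}{B} + \frac{B}{-15}\right)}{B - 2} = 5 \frac{C + \left(\frac{C}{B} + B \left(- \frac{1}{15}\right)\right)}{-2 + B} = 5 \frac{C - \left(\frac{B}{15} - \frac{C}{B}\right)}{-2 + B} = 5 \frac{C - \frac{B}{15} + \frac{C}{B}}{-2 + B} = \frac{5 \left(C - \frac{B}{15} + \frac{C}{B}\right)}{-2 + B}$)
$\left(-763 + U{\left(177,-222 \right)}\right) \left(24251 + 15528\right) = \left(-763 + \frac{- 177^{2} + 15 \left(-222\right) + 15 \cdot 177 \left(-222\right)}{3 \cdot 177 \left(-2 + 177\right)}\right) \left(24251 + 15528\right) = \left(-763 + \frac{1}{3} \cdot \frac{1}{177} \cdot \frac{1}{175} \left(\left(-1\right) 31329 - 3330 - 589410\right)\right) 39779 = \left(-763 + \frac{1}{3} \cdot \frac{1}{177} \cdot \frac{1}{175} \left(-31329 - 3330 - 589410\right)\right) 39779 = \left(-763 + \frac{1}{3} \cdot \frac{1}{177} \cdot \frac{1}{175} \left(-624069\right)\right) 39779 = \left(-763 - \frac{69341}{10325}\right) 39779 = \left(- \frac{7947316}{10325}\right) 39779 = - \frac{316136283164}{10325}$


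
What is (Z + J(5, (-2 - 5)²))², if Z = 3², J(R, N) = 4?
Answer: 169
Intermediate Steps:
Z = 9
(Z + J(5, (-2 - 5)²))² = (9 + 4)² = 13² = 169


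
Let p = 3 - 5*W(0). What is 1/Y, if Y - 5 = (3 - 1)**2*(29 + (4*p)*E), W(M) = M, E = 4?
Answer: 1/313 ≈ 0.0031949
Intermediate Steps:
p = 3 (p = 3 - 5*0 = 3 + 0 = 3)
Y = 313 (Y = 5 + (3 - 1)**2*(29 + (4*3)*4) = 5 + 2**2*(29 + 12*4) = 5 + 4*(29 + 48) = 5 + 4*77 = 5 + 308 = 313)
1/Y = 1/313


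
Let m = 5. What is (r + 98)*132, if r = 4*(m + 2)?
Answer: 16632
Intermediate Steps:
r = 28 (r = 4*(5 + 2) = 4*7 = 28)
(r + 98)*132 = (28 + 98)*132 = 126*132 = 16632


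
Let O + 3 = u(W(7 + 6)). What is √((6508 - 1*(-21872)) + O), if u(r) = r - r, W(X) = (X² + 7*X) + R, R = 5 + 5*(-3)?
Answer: 3*√3153 ≈ 168.45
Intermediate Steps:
R = -10 (R = 5 - 15 = -10)
W(X) = -10 + X² + 7*X (W(X) = (X² + 7*X) - 10 = -10 + X² + 7*X)
u(r) = 0
O = -3 (O = -3 + 0 = -3)
√((6508 - 1*(-21872)) + O) = √((6508 - 1*(-21872)) - 3) = √((6508 + 21872) - 3) = √(28380 - 3) = √28377 = 3*√3153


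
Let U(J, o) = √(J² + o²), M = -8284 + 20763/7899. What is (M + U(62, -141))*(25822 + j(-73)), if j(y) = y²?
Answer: -679242913501/2633 + 155755*√949 ≈ -2.5317e+8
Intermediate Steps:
M = -21804851/2633 (M = -8284 + 20763*(1/7899) = -8284 + 6921/2633 = -21804851/2633 ≈ -8281.4)
(M + U(62, -141))*(25822 + j(-73)) = (-21804851/2633 + √(62² + (-141)²))*(25822 + (-73)²) = (-21804851/2633 + √(3844 + 19881))*(25822 + 5329) = (-21804851/2633 + √23725)*31151 = (-21804851/2633 + 5*√949)*31151 = -679242913501/2633 + 155755*√949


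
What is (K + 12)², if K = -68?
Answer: 3136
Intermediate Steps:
(K + 12)² = (-68 + 12)² = (-56)² = 3136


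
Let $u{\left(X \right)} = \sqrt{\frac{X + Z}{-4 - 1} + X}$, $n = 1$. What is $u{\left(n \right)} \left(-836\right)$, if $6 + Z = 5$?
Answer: $-836$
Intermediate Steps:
$Z = -1$ ($Z = -6 + 5 = -1$)
$u{\left(X \right)} = \sqrt{\frac{1}{5} + \frac{4 X}{5}}$ ($u{\left(X \right)} = \sqrt{\frac{X - 1}{-4 - 1} + X} = \sqrt{\frac{-1 + X}{-5} + X} = \sqrt{\left(-1 + X\right) \left(- \frac{1}{5}\right) + X} = \sqrt{\left(\frac{1}{5} - \frac{X}{5}\right) + X} = \sqrt{\frac{1}{5} + \frac{4 X}{5}}$)
$u{\left(n \right)} \left(-836\right) = \frac{\sqrt{5 + 20 \cdot 1}}{5} \left(-836\right) = \frac{\sqrt{5 + 20}}{5} \left(-836\right) = \frac{\sqrt{25}}{5} \left(-836\right) = \frac{1}{5} \cdot 5 \left(-836\right) = 1 \left(-836\right) = -836$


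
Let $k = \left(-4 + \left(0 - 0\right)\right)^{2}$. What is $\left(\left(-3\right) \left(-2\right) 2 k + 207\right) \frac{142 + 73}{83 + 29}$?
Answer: $\frac{12255}{16} \approx 765.94$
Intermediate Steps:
$k = 16$ ($k = \left(-4 + \left(0 + 0\right)\right)^{2} = \left(-4 + 0\right)^{2} = \left(-4\right)^{2} = 16$)
$\left(\left(-3\right) \left(-2\right) 2 k + 207\right) \frac{142 + 73}{83 + 29} = \left(\left(-3\right) \left(-2\right) 2 \cdot 16 + 207\right) \frac{142 + 73}{83 + 29} = \left(6 \cdot 2 \cdot 16 + 207\right) \frac{215}{112} = \left(12 \cdot 16 + 207\right) 215 \cdot \frac{1}{112} = \left(192 + 207\right) \frac{215}{112} = 399 \cdot \frac{215}{112} = \frac{12255}{16}$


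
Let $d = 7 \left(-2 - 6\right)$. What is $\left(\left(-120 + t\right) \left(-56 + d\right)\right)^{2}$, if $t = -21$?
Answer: $249387264$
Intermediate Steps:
$d = -56$ ($d = 7 \left(-8\right) = -56$)
$\left(\left(-120 + t\right) \left(-56 + d\right)\right)^{2} = \left(\left(-120 - 21\right) \left(-56 - 56\right)\right)^{2} = \left(\left(-141\right) \left(-112\right)\right)^{2} = 15792^{2} = 249387264$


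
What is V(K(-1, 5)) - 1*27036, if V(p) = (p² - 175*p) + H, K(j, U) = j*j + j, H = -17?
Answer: -27053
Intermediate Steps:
K(j, U) = j + j² (K(j, U) = j² + j = j + j²)
V(p) = -17 + p² - 175*p (V(p) = (p² - 175*p) - 17 = -17 + p² - 175*p)
V(K(-1, 5)) - 1*27036 = (-17 + (-(1 - 1))² - (-175)*(1 - 1)) - 1*27036 = (-17 + (-1*0)² - (-175)*0) - 27036 = (-17 + 0² - 175*0) - 27036 = (-17 + 0 + 0) - 27036 = -17 - 27036 = -27053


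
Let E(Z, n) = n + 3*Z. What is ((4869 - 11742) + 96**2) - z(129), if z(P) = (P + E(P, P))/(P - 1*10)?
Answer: 278172/119 ≈ 2337.6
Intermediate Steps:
z(P) = 5*P/(-10 + P) (z(P) = (P + (P + 3*P))/(P - 1*10) = (P + 4*P)/(P - 10) = (5*P)/(-10 + P) = 5*P/(-10 + P))
((4869 - 11742) + 96**2) - z(129) = ((4869 - 11742) + 96**2) - 5*129/(-10 + 129) = (-6873 + 9216) - 5*129/119 = 2343 - 5*129/119 = 2343 - 1*645/119 = 2343 - 645/119 = 278172/119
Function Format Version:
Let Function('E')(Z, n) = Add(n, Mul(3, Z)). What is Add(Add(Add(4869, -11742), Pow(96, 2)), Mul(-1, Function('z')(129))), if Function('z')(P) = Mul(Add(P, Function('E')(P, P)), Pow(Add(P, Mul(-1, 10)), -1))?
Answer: Rational(278172, 119) ≈ 2337.6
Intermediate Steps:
Function('z')(P) = Mul(5, P, Pow(Add(-10, P), -1)) (Function('z')(P) = Mul(Add(P, Add(P, Mul(3, P))), Pow(Add(P, Mul(-1, 10)), -1)) = Mul(Add(P, Mul(4, P)), Pow(Add(P, -10), -1)) = Mul(Mul(5, P), Pow(Add(-10, P), -1)) = Mul(5, P, Pow(Add(-10, P), -1)))
Add(Add(Add(4869, -11742), Pow(96, 2)), Mul(-1, Function('z')(129))) = Add(Add(Add(4869, -11742), Pow(96, 2)), Mul(-1, Mul(5, 129, Pow(Add(-10, 129), -1)))) = Add(Add(-6873, 9216), Mul(-1, Mul(5, 129, Pow(119, -1)))) = Add(2343, Mul(-1, Mul(5, 129, Rational(1, 119)))) = Add(2343, Mul(-1, Rational(645, 119))) = Add(2343, Rational(-645, 119)) = Rational(278172, 119)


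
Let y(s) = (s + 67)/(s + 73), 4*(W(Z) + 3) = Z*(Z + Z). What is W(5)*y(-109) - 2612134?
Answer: -31345475/12 ≈ -2.6121e+6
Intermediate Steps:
W(Z) = -3 + Z²/2 (W(Z) = -3 + (Z*(Z + Z))/4 = -3 + (Z*(2*Z))/4 = -3 + (2*Z²)/4 = -3 + Z²/2)
y(s) = (67 + s)/(73 + s)
W(5)*y(-109) - 2612134 = (-3 + (½)*5²)*((67 - 109)/(73 - 109)) - 2612134 = (-3 + (½)*25)*(-42/(-36)) - 2612134 = (-3 + 25/2)*(-1/36*(-42)) - 2612134 = (19/2)*(7/6) - 2612134 = 133/12 - 2612134 = -31345475/12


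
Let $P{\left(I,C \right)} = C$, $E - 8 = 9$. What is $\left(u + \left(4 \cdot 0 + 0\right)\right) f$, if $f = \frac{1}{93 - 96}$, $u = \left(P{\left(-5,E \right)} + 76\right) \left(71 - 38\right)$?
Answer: $-1023$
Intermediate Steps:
$E = 17$ ($E = 8 + 9 = 17$)
$u = 3069$ ($u = \left(17 + 76\right) \left(71 - 38\right) = 93 \cdot 33 = 3069$)
$f = - \frac{1}{3}$ ($f = \frac{1}{-3} = - \frac{1}{3} \approx -0.33333$)
$\left(u + \left(4 \cdot 0 + 0\right)\right) f = \left(3069 + \left(4 \cdot 0 + 0\right)\right) \left(- \frac{1}{3}\right) = \left(3069 + \left(0 + 0\right)\right) \left(- \frac{1}{3}\right) = \left(3069 + 0\right) \left(- \frac{1}{3}\right) = 3069 \left(- \frac{1}{3}\right) = -1023$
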